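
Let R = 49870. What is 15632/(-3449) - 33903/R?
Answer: -896499287/172001630 ≈ -5.2122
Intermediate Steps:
15632/(-3449) - 33903/R = 15632/(-3449) - 33903/49870 = 15632*(-1/3449) - 33903*1/49870 = -15632/3449 - 33903/49870 = -896499287/172001630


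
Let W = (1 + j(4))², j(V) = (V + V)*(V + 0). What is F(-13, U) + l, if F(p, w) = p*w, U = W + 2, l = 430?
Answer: -13753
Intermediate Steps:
j(V) = 2*V² (j(V) = (2*V)*V = 2*V²)
W = 1089 (W = (1 + 2*4²)² = (1 + 2*16)² = (1 + 32)² = 33² = 1089)
U = 1091 (U = 1089 + 2 = 1091)
F(-13, U) + l = -13*1091 + 430 = -14183 + 430 = -13753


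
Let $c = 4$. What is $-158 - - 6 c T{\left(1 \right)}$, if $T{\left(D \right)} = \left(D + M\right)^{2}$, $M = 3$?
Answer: $226$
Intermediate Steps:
$T{\left(D \right)} = \left(3 + D\right)^{2}$ ($T{\left(D \right)} = \left(D + 3\right)^{2} = \left(3 + D\right)^{2}$)
$-158 - - 6 c T{\left(1 \right)} = -158 - \left(-6\right) 4 \left(3 + 1\right)^{2} = -158 - - 24 \cdot 4^{2} = -158 - \left(-24\right) 16 = -158 - -384 = -158 + 384 = 226$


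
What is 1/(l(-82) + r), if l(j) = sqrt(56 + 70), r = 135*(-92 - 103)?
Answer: -2925/77000611 - sqrt(14)/231001833 ≈ -3.8003e-5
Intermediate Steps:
r = -26325 (r = 135*(-195) = -26325)
l(j) = 3*sqrt(14) (l(j) = sqrt(126) = 3*sqrt(14))
1/(l(-82) + r) = 1/(3*sqrt(14) - 26325) = 1/(-26325 + 3*sqrt(14))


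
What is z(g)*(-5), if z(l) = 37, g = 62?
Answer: -185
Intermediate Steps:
z(g)*(-5) = 37*(-5) = -185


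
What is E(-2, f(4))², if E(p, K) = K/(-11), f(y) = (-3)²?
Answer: 81/121 ≈ 0.66942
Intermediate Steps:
f(y) = 9
E(p, K) = -K/11 (E(p, K) = K*(-1/11) = -K/11)
E(-2, f(4))² = (-1/11*9)² = (-9/11)² = 81/121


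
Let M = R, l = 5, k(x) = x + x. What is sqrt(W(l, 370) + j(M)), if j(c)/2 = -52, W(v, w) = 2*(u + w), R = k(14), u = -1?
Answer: sqrt(634) ≈ 25.179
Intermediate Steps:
k(x) = 2*x
R = 28 (R = 2*14 = 28)
W(v, w) = -2 + 2*w (W(v, w) = 2*(-1 + w) = -2 + 2*w)
M = 28
j(c) = -104 (j(c) = 2*(-52) = -104)
sqrt(W(l, 370) + j(M)) = sqrt((-2 + 2*370) - 104) = sqrt((-2 + 740) - 104) = sqrt(738 - 104) = sqrt(634)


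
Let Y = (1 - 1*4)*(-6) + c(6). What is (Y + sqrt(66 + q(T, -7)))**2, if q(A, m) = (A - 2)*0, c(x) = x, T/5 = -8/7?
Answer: (24 + sqrt(66))**2 ≈ 1032.0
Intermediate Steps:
T = -40/7 (T = 5*(-8/7) = -40/7 ≈ -5.7143)
q(A, m) = 0 (q(A, m) = (-2 + A)*0 = 0)
Y = 24 (Y = (1 - 1*4)*(-6) + 6 = (1 - 4)*(-6) + 6 = -3*(-6) + 6 = 18 + 6 = 24)
(Y + sqrt(66 + q(T, -7)))**2 = (24 + sqrt(66 + 0))**2 = (24 + sqrt(66))**2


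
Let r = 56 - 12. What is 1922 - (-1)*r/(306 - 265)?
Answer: 78846/41 ≈ 1923.1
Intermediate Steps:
r = 44
1922 - (-1)*r/(306 - 265) = 1922 - (-1)*44/(306 - 265) = 1922 - (-1)*44/41 = 1922 - 1*(-44/41) = 1922 + 44/41 = 78846/41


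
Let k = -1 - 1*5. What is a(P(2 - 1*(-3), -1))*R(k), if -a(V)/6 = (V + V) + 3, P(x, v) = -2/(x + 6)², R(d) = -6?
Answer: 12924/121 ≈ 106.81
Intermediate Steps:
k = -6 (k = -1 - 5 = -6)
P(x, v) = -2/(6 + x)²
a(V) = -18 - 12*V (a(V) = -6*((V + V) + 3) = -6*(2*V + 3) = -6*(3 + 2*V) = -18 - 12*V)
a(P(2 - 1*(-3), -1))*R(k) = (-18 - (-24)/(6 + (2 - 1*(-3)))²)*(-6) = (-18 - (-24)/(6 + (2 + 3))²)*(-6) = (-18 - (-24)/(6 + 5)²)*(-6) = (-18 - (-24)/11²)*(-6) = (-18 - (-24)/121)*(-6) = (-18 - 12*(-2/121))*(-6) = (-18 + 24/121)*(-6) = -2154/121*(-6) = 12924/121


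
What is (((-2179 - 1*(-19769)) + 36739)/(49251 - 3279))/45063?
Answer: 54329/2071636236 ≈ 2.6225e-5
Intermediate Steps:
(((-2179 - 1*(-19769)) + 36739)/(49251 - 3279))/45063 = (((-2179 + 19769) + 36739)/45972)*(1/45063) = ((17590 + 36739)*(1/45972))*(1/45063) = (54329*(1/45972))*(1/45063) = (54329/45972)*(1/45063) = 54329/2071636236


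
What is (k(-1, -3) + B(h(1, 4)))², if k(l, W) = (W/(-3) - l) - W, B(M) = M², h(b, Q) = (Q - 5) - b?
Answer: 81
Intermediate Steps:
h(b, Q) = -5 + Q - b (h(b, Q) = (-5 + Q) - b = -5 + Q - b)
k(l, W) = -l - 4*W/3 (k(l, W) = (W*(-⅓) - l) - W = (-W/3 - l) - W = (-l - W/3) - W = -l - 4*W/3)
(k(-1, -3) + B(h(1, 4)))² = ((-1*(-1) - 4/3*(-3)) + (-5 + 4 - 1*1)²)² = ((1 + 4) + (-5 + 4 - 1)²)² = (5 + (-2)²)² = (5 + 4)² = 9² = 81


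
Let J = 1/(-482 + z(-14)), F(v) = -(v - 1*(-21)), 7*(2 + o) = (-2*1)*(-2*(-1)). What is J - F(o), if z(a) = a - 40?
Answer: 69137/3752 ≈ 18.427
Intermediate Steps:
z(a) = -40 + a
o = -18/7 (o = -2 + ((-2*1)*(-2*(-1)))/7 = -2 + (-2*2)/7 = -2 + (⅐)*(-4) = -2 - 4/7 = -18/7 ≈ -2.5714)
F(v) = -21 - v (F(v) = -(v + 21) = -(21 + v) = -21 - v)
J = -1/536 (J = 1/(-482 + (-40 - 14)) = 1/(-482 - 54) = 1/(-536) = -1/536 ≈ -0.0018657)
J - F(o) = -1/536 - (-21 - 1*(-18/7)) = -1/536 - (-21 + 18/7) = -1/536 - 1*(-129/7) = -1/536 + 129/7 = 69137/3752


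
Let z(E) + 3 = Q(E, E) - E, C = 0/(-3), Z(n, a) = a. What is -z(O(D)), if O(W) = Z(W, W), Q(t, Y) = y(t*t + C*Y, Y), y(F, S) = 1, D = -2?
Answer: 0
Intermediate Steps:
C = 0 (C = 0*(-1/3) = 0)
Q(t, Y) = 1
O(W) = W
z(E) = -2 - E (z(E) = -3 + (1 - E) = -2 - E)
-z(O(D)) = -(-2 - 1*(-2)) = -(-2 + 2) = -1*0 = 0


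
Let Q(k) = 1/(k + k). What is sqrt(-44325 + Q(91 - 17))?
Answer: I*sqrt(242723663)/74 ≈ 210.53*I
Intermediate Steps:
Q(k) = 1/(2*k)
sqrt(-44325 + Q(91 - 17)) = sqrt(-44325 + 1/(2*(91 - 17))) = sqrt(-44325 + (1/2)/74) = sqrt(-44325 + (1/2)*(1/74)) = sqrt(-44325 + 1/148) = sqrt(-6560099/148) = I*sqrt(242723663)/74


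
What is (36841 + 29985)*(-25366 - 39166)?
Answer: -4312415432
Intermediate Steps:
(36841 + 29985)*(-25366 - 39166) = 66826*(-64532) = -4312415432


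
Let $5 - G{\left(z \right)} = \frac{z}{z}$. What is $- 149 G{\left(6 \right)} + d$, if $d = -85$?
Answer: $-681$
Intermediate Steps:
$G{\left(z \right)} = 4$ ($G{\left(z \right)} = 5 - \frac{z}{z} = 5 - 1 = 4$)
$- 149 G{\left(6 \right)} + d = \left(-149\right) 4 - 85 = -596 - 85 = -681$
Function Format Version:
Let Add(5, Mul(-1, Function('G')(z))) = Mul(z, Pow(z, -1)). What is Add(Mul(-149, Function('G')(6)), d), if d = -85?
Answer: -681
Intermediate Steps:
Function('G')(z) = 4 (Function('G')(z) = Add(5, Mul(-1, Mul(z, Pow(z, -1)))) = Add(5, Mul(-1, 1)) = Add(5, -1) = 4)
Add(Mul(-149, Function('G')(6)), d) = Add(Mul(-149, 4), -85) = Add(-596, -85) = -681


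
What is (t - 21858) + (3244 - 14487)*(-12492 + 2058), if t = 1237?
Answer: 117288841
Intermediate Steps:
(t - 21858) + (3244 - 14487)*(-12492 + 2058) = (1237 - 21858) + (3244 - 14487)*(-12492 + 2058) = -20621 - 11243*(-10434) = -20621 + 117309462 = 117288841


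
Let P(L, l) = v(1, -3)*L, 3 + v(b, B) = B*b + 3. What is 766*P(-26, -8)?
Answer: 59748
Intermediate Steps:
v(b, B) = B*b (v(b, B) = -3 + (B*b + 3) = -3 + (3 + B*b) = B*b)
P(L, l) = -3*L (P(L, l) = (-3*1)*L = -3*L)
766*P(-26, -8) = 766*(-3*(-26)) = 766*78 = 59748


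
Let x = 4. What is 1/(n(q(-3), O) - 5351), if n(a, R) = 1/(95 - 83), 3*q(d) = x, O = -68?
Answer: -12/64211 ≈ -0.00018688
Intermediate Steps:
q(d) = 4/3 (q(d) = (1/3)*4 = 4/3)
n(a, R) = 1/12
1/(n(q(-3), O) - 5351) = 1/(1/12 - 5351) = 1/(-64211/12) = -12/64211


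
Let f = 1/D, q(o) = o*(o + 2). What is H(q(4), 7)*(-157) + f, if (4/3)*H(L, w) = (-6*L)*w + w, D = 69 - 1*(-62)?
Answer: 61762705/524 ≈ 1.1787e+5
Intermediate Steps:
q(o) = o*(2 + o)
D = 131 (D = 69 + 62 = 131)
f = 1/131 ≈ 0.0076336
H(L, w) = 3*w/4 - 9*L*w/2 (H(L, w) = 3*((-6*L)*w + w)/4 = 3*(-6*L*w + w)/4 = 3*(w - 6*L*w)/4 = 3*w/4 - 9*L*w/2)
H(q(4), 7)*(-157) + f = ((¾)*7*(1 - 24*(2 + 4)))*(-157) + 1/131 = ((¾)*7*(1 - 24*6))*(-157) + 1/131 = ((¾)*7*(1 - 6*24))*(-157) + 1/131 = ((¾)*7*(1 - 144))*(-157) + 1/131 = ((¾)*7*(-143))*(-157) + 1/131 = -3003/4*(-157) + 1/131 = 471471/4 + 1/131 = 61762705/524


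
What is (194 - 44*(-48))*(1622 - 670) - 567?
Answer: 2194745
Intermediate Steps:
(194 - 44*(-48))*(1622 - 670) - 567 = (194 + 2112)*952 - 567 = 2306*952 - 567 = 2195312 - 567 = 2194745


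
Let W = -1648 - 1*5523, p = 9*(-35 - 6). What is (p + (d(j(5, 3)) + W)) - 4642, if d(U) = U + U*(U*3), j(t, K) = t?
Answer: -12102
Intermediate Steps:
p = -369 (p = 9*(-41) = -369)
d(U) = U + 3*U² (d(U) = U + U*(3*U) = U + 3*U²)
W = -7171 (W = -1648 - 5523 = -7171)
(p + (d(j(5, 3)) + W)) - 4642 = (-369 + (5*(1 + 3*5) - 7171)) - 4642 = (-369 + (5*(1 + 15) - 7171)) - 4642 = (-369 + (5*16 - 7171)) - 4642 = (-369 + (80 - 7171)) - 4642 = (-369 - 7091) - 4642 = -7460 - 4642 = -12102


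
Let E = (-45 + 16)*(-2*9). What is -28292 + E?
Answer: -27770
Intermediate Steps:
E = 522 (E = -29*(-18) = 522)
-28292 + E = -28292 + 522 = -27770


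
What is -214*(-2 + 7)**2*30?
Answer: -160500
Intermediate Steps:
-214*(-2 + 7)**2*30 = -214*5**2*30 = -214*25*30 = -5350*30 = -160500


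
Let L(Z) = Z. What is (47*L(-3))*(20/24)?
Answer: -235/2 ≈ -117.50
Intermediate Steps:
(47*L(-3))*(20/24) = (47*(-3))*(20/24) = -2820/24 = -141*5/6 = -235/2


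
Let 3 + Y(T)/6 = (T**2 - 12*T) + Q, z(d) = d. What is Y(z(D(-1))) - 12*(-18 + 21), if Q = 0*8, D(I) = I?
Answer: 24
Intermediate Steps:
Q = 0
Y(T) = -18 - 72*T + 6*T**2 (Y(T) = -18 + 6*((T**2 - 12*T) + 0) = -18 + 6*(T**2 - 12*T) = -18 + (-72*T + 6*T**2) = -18 - 72*T + 6*T**2)
Y(z(D(-1))) - 12*(-18 + 21) = (-18 - 72*(-1) + 6*(-1)**2) - 12*(-18 + 21) = (-18 + 72 + 6*1) - 12*3 = (-18 + 72 + 6) - 1*36 = 60 - 36 = 24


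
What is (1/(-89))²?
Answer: 1/7921 ≈ 0.00012625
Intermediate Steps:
(1/(-89))² = (-1/89)² = 1/7921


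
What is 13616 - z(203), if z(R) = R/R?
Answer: 13615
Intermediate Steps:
z(R) = 1
13616 - z(203) = 13616 - 1*1 = 13616 - 1 = 13615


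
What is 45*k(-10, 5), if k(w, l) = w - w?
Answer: 0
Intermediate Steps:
k(w, l) = 0
45*k(-10, 5) = 45*0 = 0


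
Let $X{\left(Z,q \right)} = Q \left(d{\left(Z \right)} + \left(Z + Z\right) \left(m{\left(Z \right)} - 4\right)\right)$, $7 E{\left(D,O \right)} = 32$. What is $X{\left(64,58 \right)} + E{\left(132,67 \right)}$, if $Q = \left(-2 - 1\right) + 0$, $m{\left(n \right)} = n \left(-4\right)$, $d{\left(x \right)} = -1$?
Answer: $\frac{698933}{7} \approx 99848.0$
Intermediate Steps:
$E{\left(D,O \right)} = \frac{32}{7}$ ($E{\left(D,O \right)} = \frac{1}{7} \cdot 32 = \frac{32}{7}$)
$m{\left(n \right)} = - 4 n$
$Q = -3$ ($Q = -3 + 0 = -3$)
$X{\left(Z,q \right)} = 3 - 6 Z \left(-4 - 4 Z\right)$ ($X{\left(Z,q \right)} = - 3 \left(-1 + \left(Z + Z\right) \left(- 4 Z - 4\right)\right) = - 3 \left(-1 + 2 Z \left(-4 - 4 Z\right)\right) = 3 - 6 Z \left(-4 - 4 Z\right)$)
$X{\left(64,58 \right)} + E{\left(132,67 \right)} = \left(3 + 24 \cdot 64 + 24 \cdot 64^{2}\right) + \frac{32}{7} = \left(3 + 1536 + 24 \cdot 4096\right) + \frac{32}{7} = \left(3 + 1536 + 98304\right) + \frac{32}{7} = 99843 + \frac{32}{7} = \frac{698933}{7}$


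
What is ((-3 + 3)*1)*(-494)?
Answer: 0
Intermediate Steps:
((-3 + 3)*1)*(-494) = (0*1)*(-494) = 0*(-494) = 0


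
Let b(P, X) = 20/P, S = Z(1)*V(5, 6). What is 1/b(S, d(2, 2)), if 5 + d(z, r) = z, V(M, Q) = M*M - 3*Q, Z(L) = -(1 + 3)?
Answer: -7/5 ≈ -1.4000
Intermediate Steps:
Z(L) = -4 (Z(L) = -1*4 = -4)
V(M, Q) = M² - 3*Q
d(z, r) = -5 + z
S = -28 (S = -4*(5² - 3*6) = -4*(25 - 18) = -4*7 = -28)
1/b(S, d(2, 2)) = 1/(20/(-28)) = 1/(20*(-1/28)) = 1/(-5/7) = -7/5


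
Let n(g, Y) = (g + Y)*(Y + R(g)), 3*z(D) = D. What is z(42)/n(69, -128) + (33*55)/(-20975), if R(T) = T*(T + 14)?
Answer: -119972513/1385780495 ≈ -0.086574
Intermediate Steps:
R(T) = T*(14 + T)
z(D) = D/3
n(g, Y) = (Y + g)*(Y + g*(14 + g)) (n(g, Y) = (g + Y)*(Y + g*(14 + g)) = (Y + g)*(Y + g*(14 + g)))
z(42)/n(69, -128) + (33*55)/(-20975) = ((⅓)*42)/((-128)² - 128*69 + 69²*(14 + 69) - 128*69*(14 + 69)) + (33*55)/(-20975) = 14/(16384 - 8832 + 4761*83 - 128*69*83) + 1815*(-1/20975) = 14/(16384 - 8832 + 395163 - 733056) - 363/4195 = 14/(-330341) - 363/4195 = 14*(-1/330341) - 363/4195 = -14/330341 - 363/4195 = -119972513/1385780495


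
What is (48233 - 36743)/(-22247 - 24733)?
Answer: -383/1566 ≈ -0.24457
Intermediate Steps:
(48233 - 36743)/(-22247 - 24733) = 11490/(-46980) = 11490*(-1/46980) = -383/1566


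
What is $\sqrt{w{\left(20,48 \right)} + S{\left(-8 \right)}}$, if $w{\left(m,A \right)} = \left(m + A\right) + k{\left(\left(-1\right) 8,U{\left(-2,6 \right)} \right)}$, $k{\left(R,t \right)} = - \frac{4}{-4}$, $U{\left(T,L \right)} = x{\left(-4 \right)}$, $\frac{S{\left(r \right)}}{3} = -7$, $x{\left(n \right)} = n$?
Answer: $4 \sqrt{3} \approx 6.9282$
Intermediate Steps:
$S{\left(r \right)} = -21$ ($S{\left(r \right)} = 3 \left(-7\right) = -21$)
$U{\left(T,L \right)} = -4$
$k{\left(R,t \right)} = 1$ ($k{\left(R,t \right)} = \left(-4\right) \left(- \frac{1}{4}\right) = 1$)
$w{\left(m,A \right)} = 1 + A + m$ ($w{\left(m,A \right)} = \left(m + A\right) + 1 = \left(A + m\right) + 1 = 1 + A + m$)
$\sqrt{w{\left(20,48 \right)} + S{\left(-8 \right)}} = \sqrt{\left(1 + 48 + 20\right) - 21} = \sqrt{69 - 21} = \sqrt{48} = 4 \sqrt{3}$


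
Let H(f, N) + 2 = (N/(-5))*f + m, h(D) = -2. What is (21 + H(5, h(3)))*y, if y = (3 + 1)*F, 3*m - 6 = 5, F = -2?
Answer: -592/3 ≈ -197.33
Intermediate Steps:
m = 11/3 (m = 2 + (⅓)*5 = 2 + 5/3 = 11/3 ≈ 3.6667)
H(f, N) = 5/3 - N*f/5 (H(f, N) = -2 + ((N/(-5))*f + 11/3) = -2 + ((N*(-⅕))*f + 11/3) = -2 + ((-N/5)*f + 11/3) = -2 + (-N*f/5 + 11/3) = -2 + (11/3 - N*f/5) = 5/3 - N*f/5)
y = -8 (y = (3 + 1)*(-2) = 4*(-2) = -8)
(21 + H(5, h(3)))*y = (21 + (5/3 - ⅕*(-2)*5))*(-8) = (21 + (5/3 + 2))*(-8) = (21 + 11/3)*(-8) = (74/3)*(-8) = -592/3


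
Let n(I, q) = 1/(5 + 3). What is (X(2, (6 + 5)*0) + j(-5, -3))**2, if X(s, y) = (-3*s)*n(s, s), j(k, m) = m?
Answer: 225/16 ≈ 14.063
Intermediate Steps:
n(I, q) = 1/8
X(s, y) = -3*s/8 (X(s, y) = -3*s*(1/8) = -3*s/8)
(X(2, (6 + 5)*0) + j(-5, -3))**2 = (-3/8*2 - 3)**2 = (-3/4 - 3)**2 = (-15/4)**2 = 225/16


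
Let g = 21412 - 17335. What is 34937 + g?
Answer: 39014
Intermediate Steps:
g = 4077
34937 + g = 34937 + 4077 = 39014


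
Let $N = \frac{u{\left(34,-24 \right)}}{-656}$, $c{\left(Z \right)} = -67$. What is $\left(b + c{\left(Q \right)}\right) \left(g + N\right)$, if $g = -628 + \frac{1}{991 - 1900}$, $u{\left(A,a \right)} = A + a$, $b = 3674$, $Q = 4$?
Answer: $- \frac{675390294703}{298152} \approx -2.2653 \cdot 10^{6}$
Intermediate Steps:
$g = - \frac{570853}{909}$ ($g = -628 + \frac{1}{-909} = -628 - \frac{1}{909} = - \frac{570853}{909} \approx -628.0$)
$N = - \frac{5}{328}$ ($N = \frac{34 - 24}{-656} = 10 \left(- \frac{1}{656}\right) = - \frac{5}{328} \approx -0.015244$)
$\left(b + c{\left(Q \right)}\right) \left(g + N\right) = \left(3674 - 67\right) \left(- \frac{570853}{909} - \frac{5}{328}\right) = 3607 \left(- \frac{187244329}{298152}\right) = - \frac{675390294703}{298152}$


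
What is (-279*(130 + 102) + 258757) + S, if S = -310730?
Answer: -116701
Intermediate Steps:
(-279*(130 + 102) + 258757) + S = (-279*(130 + 102) + 258757) - 310730 = (-279*232 + 258757) - 310730 = (-64728 + 258757) - 310730 = 194029 - 310730 = -116701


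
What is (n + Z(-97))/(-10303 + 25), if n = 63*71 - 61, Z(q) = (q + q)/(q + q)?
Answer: -1471/3426 ≈ -0.42936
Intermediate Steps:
Z(q) = 1 (Z(q) = (2*q)/((2*q)) = (2*q)*(1/(2*q)) = 1)
n = 4412 (n = 4473 - 61 = 4412)
(n + Z(-97))/(-10303 + 25) = (4412 + 1)/(-10303 + 25) = 4413/(-10278) = 4413*(-1/10278) = -1471/3426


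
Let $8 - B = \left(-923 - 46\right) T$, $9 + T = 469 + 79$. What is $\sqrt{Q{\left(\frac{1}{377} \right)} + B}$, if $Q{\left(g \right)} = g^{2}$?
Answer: $\frac{2 \sqrt{18558458643}}{377} \approx 722.7$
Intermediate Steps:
$T = 539$ ($T = -9 + \left(469 + 79\right) = -9 + 548 = 539$)
$B = 522299$ ($B = 8 - \left(-923 - 46\right) 539 = 8 - \left(-969\right) 539 = 8 - -522291 = 8 + 522291 = 522299$)
$\sqrt{Q{\left(\frac{1}{377} \right)} + B} = \sqrt{\left(\frac{1}{377}\right)^{2} + 522299} = \sqrt{\frac{1}{142129} + 522299} = \sqrt{\frac{74233834572}{142129}} = \frac{2 \sqrt{18558458643}}{377}$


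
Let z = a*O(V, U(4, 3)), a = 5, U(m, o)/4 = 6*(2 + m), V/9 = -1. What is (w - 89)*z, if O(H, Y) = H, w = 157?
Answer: -3060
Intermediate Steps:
V = -9 (V = 9*(-1) = -9)
U(m, o) = 48 + 24*m (U(m, o) = 4*(6*(2 + m)) = 4*(12 + 6*m) = 48 + 24*m)
z = -45 (z = 5*(-9) = -45)
(w - 89)*z = (157 - 89)*(-45) = 68*(-45) = -3060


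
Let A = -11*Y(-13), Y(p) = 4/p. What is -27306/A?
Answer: -177489/22 ≈ -8067.7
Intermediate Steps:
A = 44/13 (A = -44/(-13) = -44*(-1)/13 = -11*(-4/13) = 44/13 ≈ 3.3846)
-27306/A = -27306/44/13 = -27306*13/44 = -177489/22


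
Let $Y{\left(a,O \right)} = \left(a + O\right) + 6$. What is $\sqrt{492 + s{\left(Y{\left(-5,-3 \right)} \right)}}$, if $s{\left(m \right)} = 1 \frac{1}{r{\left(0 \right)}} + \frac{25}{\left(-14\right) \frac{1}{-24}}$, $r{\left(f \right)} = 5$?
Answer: $\frac{\sqrt{655445}}{35} \approx 23.131$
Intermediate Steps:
$Y{\left(a,O \right)} = 6 + O + a$ ($Y{\left(a,O \right)} = \left(O + a\right) + 6 = 6 + O + a$)
$s{\left(m \right)} = \frac{1507}{35}$ ($s{\left(m \right)} = 1 \cdot \frac{1}{5} + \frac{25}{\left(-14\right) \frac{1}{-24}} = 1 \cdot \frac{1}{5} + \frac{25}{\left(-14\right) \left(- \frac{1}{24}\right)} = \frac{1}{5} + \frac{25}{\frac{7}{12}} = \frac{1}{5} + 25 \cdot \frac{12}{7} = \frac{1}{5} + \frac{300}{7} = \frac{1507}{35}$)
$\sqrt{492 + s{\left(Y{\left(-5,-3 \right)} \right)}} = \sqrt{492 + \frac{1507}{35}} = \sqrt{\frac{18727}{35}} = \frac{\sqrt{655445}}{35}$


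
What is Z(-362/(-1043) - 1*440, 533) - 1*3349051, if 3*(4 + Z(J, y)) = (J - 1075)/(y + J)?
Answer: -978203611348/292083 ≈ -3.3491e+6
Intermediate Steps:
Z(J, y) = -4 + (-1075 + J)/(3*(J + y)) (Z(J, y) = -4 + ((J - 1075)/(y + J))/3 = -4 + ((-1075 + J)/(J + y))/3 = -4 + (-1075 + J)/(3*(J + y)))
Z(-362/(-1043) - 1*440, 533) - 1*3349051 = (-1075 - 12*533 - 11*(-362/(-1043) - 1*440))/(3*((-362/(-1043) - 1*440) + 533)) - 1*3349051 = (-1075 - 6396 - 11*(-362*(-1/1043) - 440))/(3*((-362*(-1/1043) - 440) + 533)) - 3349051 = (-1075 - 6396 - 11*(362/1043 - 440))/(3*((362/1043 - 440) + 533)) - 3349051 = (-1075 - 6396 - 11*(-458558/1043))/(3*(-458558/1043 + 533)) - 3349051 = (-1075 - 6396 + 5044138/1043)/(3*(97361/1043)) - 3349051 = (⅓)*(1043/97361)*(-2748115/1043) - 3349051 = -2748115/292083 - 3349051 = -978203611348/292083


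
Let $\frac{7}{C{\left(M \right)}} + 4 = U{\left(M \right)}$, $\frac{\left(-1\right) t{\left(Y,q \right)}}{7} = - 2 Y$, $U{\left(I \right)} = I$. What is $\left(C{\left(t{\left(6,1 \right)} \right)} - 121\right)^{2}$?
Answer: $\frac{93566929}{6400} \approx 14620.0$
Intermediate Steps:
$t{\left(Y,q \right)} = 14 Y$ ($t{\left(Y,q \right)} = - 7 \left(- 2 Y\right) = 14 Y$)
$C{\left(M \right)} = \frac{7}{-4 + M}$
$\left(C{\left(t{\left(6,1 \right)} \right)} - 121\right)^{2} = \left(\frac{7}{-4 + 14 \cdot 6} - 121\right)^{2} = \left(\frac{7}{-4 + 84} - 121\right)^{2} = \left(\frac{7}{80} - 121\right)^{2} = \left(- \frac{9673}{80}\right)^{2} = \frac{93566929}{6400}$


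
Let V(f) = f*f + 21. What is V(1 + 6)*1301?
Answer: 91070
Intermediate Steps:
V(f) = 21 + f² (V(f) = f² + 21 = 21 + f²)
V(1 + 6)*1301 = (21 + (1 + 6)²)*1301 = (21 + 7²)*1301 = (21 + 49)*1301 = 70*1301 = 91070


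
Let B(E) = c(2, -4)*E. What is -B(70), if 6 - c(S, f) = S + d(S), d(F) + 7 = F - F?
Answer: -770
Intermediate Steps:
d(F) = -7 (d(F) = -7 + (F - F) = -7 + 0 = -7)
c(S, f) = 13 - S (c(S, f) = 6 - (S - 7) = 6 - (-7 + S) = 6 + (7 - S) = 13 - S)
B(E) = 11*E (B(E) = (13 - 1*2)*E = (13 - 2)*E = 11*E)
-B(70) = -11*70 = -1*770 = -770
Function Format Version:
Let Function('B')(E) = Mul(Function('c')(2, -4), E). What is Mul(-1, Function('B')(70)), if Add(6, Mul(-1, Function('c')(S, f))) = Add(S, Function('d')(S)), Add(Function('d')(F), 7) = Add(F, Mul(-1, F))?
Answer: -770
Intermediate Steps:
Function('d')(F) = -7 (Function('d')(F) = Add(-7, Add(F, Mul(-1, F))) = Add(-7, 0) = -7)
Function('c')(S, f) = Add(13, Mul(-1, S)) (Function('c')(S, f) = Add(6, Mul(-1, Add(S, -7))) = Add(6, Mul(-1, Add(-7, S))) = Add(6, Add(7, Mul(-1, S))) = Add(13, Mul(-1, S)))
Function('B')(E) = Mul(11, E) (Function('B')(E) = Mul(Add(13, Mul(-1, 2)), E) = Mul(Add(13, -2), E) = Mul(11, E))
Mul(-1, Function('B')(70)) = Mul(-1, Mul(11, 70)) = Mul(-1, 770) = -770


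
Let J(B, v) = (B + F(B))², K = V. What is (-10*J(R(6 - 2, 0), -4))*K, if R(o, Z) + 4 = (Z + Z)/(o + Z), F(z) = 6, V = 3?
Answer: -120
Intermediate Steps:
K = 3
R(o, Z) = -4 + 2*Z/(Z + o) (R(o, Z) = -4 + (Z + Z)/(o + Z) = -4 + (2*Z)/(Z + o) = -4 + 2*Z/(Z + o))
J(B, v) = (6 + B)² (J(B, v) = (B + 6)² = (6 + B)²)
(-10*J(R(6 - 2, 0), -4))*K = -10*(6 + 2*(-1*0 - 2*(6 - 2))/(0 + (6 - 2)))²*3 = -10*(6 + 2*(0 - 2*4)/(0 + 4))²*3 = -10*(6 + 2*(0 - 8)/4)²*3 = -10*(6 + 2*(¼)*(-8))²*3 = -10*(6 - 4)²*3 = -10*2²*3 = -10*4*3 = -40*3 = -120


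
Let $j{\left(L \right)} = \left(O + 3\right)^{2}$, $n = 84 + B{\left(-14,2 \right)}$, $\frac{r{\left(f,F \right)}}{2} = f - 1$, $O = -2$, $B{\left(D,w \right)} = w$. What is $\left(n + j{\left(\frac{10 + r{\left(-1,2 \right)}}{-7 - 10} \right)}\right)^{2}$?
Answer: $7569$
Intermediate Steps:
$r{\left(f,F \right)} = -2 + 2 f$ ($r{\left(f,F \right)} = 2 \left(f - 1\right) = 2 \left(-1 + f\right) = -2 + 2 f$)
$n = 86$ ($n = 84 + 2 = 86$)
$j{\left(L \right)} = 1$ ($j{\left(L \right)} = \left(-2 + 3\right)^{2} = 1^{2} = 1$)
$\left(n + j{\left(\frac{10 + r{\left(-1,2 \right)}}{-7 - 10} \right)}\right)^{2} = \left(86 + 1\right)^{2} = 87^{2} = 7569$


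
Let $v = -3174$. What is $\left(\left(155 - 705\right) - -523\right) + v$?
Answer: $-3201$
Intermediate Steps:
$\left(\left(155 - 705\right) - -523\right) + v = \left(\left(155 - 705\right) - -523\right) - 3174 = \left(-550 + 523\right) - 3174 = -27 - 3174 = -3201$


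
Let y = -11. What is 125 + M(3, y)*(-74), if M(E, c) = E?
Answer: -97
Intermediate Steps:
125 + M(3, y)*(-74) = 125 + 3*(-74) = 125 - 222 = -97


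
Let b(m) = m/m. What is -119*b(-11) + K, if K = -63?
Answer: -182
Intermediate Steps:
b(m) = 1
-119*b(-11) + K = -119*1 - 63 = -119 - 63 = -182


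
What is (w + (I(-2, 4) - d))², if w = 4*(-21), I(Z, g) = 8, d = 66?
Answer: 20164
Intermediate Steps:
w = -84
(w + (I(-2, 4) - d))² = (-84 + (8 - 1*66))² = (-84 + (8 - 66))² = (-84 - 58)² = (-142)² = 20164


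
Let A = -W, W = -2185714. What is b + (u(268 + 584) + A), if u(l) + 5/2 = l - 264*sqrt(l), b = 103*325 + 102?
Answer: 4440281/2 - 528*sqrt(213) ≈ 2.2124e+6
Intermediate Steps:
A = 2185714 (A = -1*(-2185714) = 2185714)
b = 33577 (b = 33475 + 102 = 33577)
u(l) = -5/2 + l - 264*sqrt(l) (u(l) = -5/2 + (l - 264*sqrt(l)) = -5/2 + l - 264*sqrt(l))
b + (u(268 + 584) + A) = 33577 + ((-5/2 + (268 + 584) - 264*sqrt(268 + 584)) + 2185714) = 33577 + ((-5/2 + 852 - 528*sqrt(213)) + 2185714) = 33577 + ((1699/2 - 528*sqrt(213)) + 2185714) = 33577 + (4373127/2 - 528*sqrt(213)) = 4440281/2 - 528*sqrt(213)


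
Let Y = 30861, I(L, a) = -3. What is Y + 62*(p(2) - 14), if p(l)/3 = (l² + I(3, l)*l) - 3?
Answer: 29063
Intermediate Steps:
p(l) = -9 - 9*l + 3*l² (p(l) = 3*((l² - 3*l) - 3) = 3*(-3 + l² - 3*l) = -9 - 9*l + 3*l²)
Y + 62*(p(2) - 14) = 30861 + 62*((-9 - 9*2 + 3*2²) - 14) = 30861 + 62*((-9 - 18 + 3*4) - 14) = 30861 + 62*((-9 - 18 + 12) - 14) = 30861 + 62*(-15 - 14) = 30861 + 62*(-29) = 30861 - 1798 = 29063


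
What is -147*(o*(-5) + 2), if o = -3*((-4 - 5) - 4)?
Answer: 28371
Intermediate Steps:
o = 39 (o = -3*(-9 - 4) = -3*(-13) = 39)
-147*(o*(-5) + 2) = -147*(39*(-5) + 2) = -147*(-195 + 2) = -147*(-193) = 28371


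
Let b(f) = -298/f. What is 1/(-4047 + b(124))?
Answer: -62/251063 ≈ -0.00024695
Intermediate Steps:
1/(-4047 + b(124)) = 1/(-4047 - 298/124) = 1/(-4047 - 298*1/124) = 1/(-4047 - 149/62) = 1/(-251063/62) = -62/251063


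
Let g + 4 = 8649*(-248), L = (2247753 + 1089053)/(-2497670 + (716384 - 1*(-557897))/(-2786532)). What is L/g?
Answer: 211320834018/339285174578994029 ≈ 6.2284e-7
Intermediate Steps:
L = -9298116696792/6959838654721 (L = 3336806/(-2497670 + (716384 + 557897)*(-1/2786532)) = 3336806/(-2497670 + 1274281*(-1/2786532)) = 3336806/(-2497670 - 1274281/2786532) = 3336806/(-6959838654721/2786532) = 3336806*(-2786532/6959838654721) = -9298116696792/6959838654721 ≈ -1.3360)
g = -2144956 (g = -4 + 8649*(-248) = -4 - 2144952 = -2144956)
L/g = -9298116696792/6959838654721/(-2144956) = -9298116696792/6959838654721*(-1/2144956) = 211320834018/339285174578994029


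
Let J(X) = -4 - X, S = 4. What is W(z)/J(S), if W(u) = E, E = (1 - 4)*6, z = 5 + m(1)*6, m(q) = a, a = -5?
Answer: 9/4 ≈ 2.2500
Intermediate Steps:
m(q) = -5
z = -25 (z = 5 - 5*6 = 5 - 30 = -25)
E = -18 (E = -3*6 = -18)
W(u) = -18
W(z)/J(S) = -18/(-4 - 1*4) = -18/(-4 - 4) = -18/(-8) = -18*(-⅛) = 9/4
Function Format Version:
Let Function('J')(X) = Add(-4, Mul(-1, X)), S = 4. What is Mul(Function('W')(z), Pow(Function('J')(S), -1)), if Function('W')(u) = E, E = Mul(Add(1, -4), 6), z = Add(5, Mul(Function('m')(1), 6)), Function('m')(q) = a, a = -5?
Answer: Rational(9, 4) ≈ 2.2500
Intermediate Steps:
Function('m')(q) = -5
z = -25 (z = Add(5, Mul(-5, 6)) = Add(5, -30) = -25)
E = -18 (E = Mul(-3, 6) = -18)
Function('W')(u) = -18
Mul(Function('W')(z), Pow(Function('J')(S), -1)) = Mul(-18, Pow(Add(-4, Mul(-1, 4)), -1)) = Mul(-18, Pow(Add(-4, -4), -1)) = Mul(-18, Pow(-8, -1)) = Mul(-18, Rational(-1, 8)) = Rational(9, 4)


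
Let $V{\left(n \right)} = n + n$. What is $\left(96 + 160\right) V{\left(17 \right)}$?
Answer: $8704$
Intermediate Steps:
$V{\left(n \right)} = 2 n$
$\left(96 + 160\right) V{\left(17 \right)} = \left(96 + 160\right) 2 \cdot 17 = 256 \cdot 34 = 8704$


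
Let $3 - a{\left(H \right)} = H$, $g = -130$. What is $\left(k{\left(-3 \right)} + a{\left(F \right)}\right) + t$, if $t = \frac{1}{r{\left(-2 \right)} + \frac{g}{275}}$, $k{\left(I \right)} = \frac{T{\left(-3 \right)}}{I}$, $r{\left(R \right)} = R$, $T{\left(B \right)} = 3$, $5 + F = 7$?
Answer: $- \frac{55}{136} \approx -0.40441$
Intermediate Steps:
$F = 2$ ($F = -5 + 7 = 2$)
$a{\left(H \right)} = 3 - H$
$k{\left(I \right)} = \frac{3}{I}$
$t = - \frac{55}{136}$ ($t = \frac{1}{-2 - \frac{130}{275}} = \frac{1}{-2 - \frac{26}{55}} = \frac{1}{- \frac{136}{55}} = - \frac{55}{136} \approx -0.40441$)
$\left(k{\left(-3 \right)} + a{\left(F \right)}\right) + t = \left(\frac{3}{-3} + \left(3 - 2\right)\right) - \frac{55}{136} = \left(3 \left(- \frac{1}{3}\right) + \left(3 - 2\right)\right) - \frac{55}{136} = \left(-1 + 1\right) - \frac{55}{136} = 0 - \frac{55}{136} = - \frac{55}{136}$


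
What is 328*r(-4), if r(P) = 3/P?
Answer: -246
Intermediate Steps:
328*r(-4) = 328*(3/(-4)) = 328*(3*(-¼)) = 328*(-¾) = -246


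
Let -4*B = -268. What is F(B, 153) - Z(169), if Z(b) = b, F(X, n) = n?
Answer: -16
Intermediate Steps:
B = 67 (B = -1/4*(-268) = 67)
F(B, 153) - Z(169) = 153 - 1*169 = 153 - 169 = -16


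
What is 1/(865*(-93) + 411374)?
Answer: 1/330929 ≈ 3.0218e-6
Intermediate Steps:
1/(865*(-93) + 411374) = 1/(-80445 + 411374) = 1/330929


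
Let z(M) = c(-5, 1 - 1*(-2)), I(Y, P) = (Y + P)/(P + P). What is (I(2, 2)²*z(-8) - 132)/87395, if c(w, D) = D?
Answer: -129/87395 ≈ -0.0014761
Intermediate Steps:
I(Y, P) = (P + Y)/(2*P) (I(Y, P) = (P + Y)/((2*P)) = (P + Y)*(1/(2*P)) = (P + Y)/(2*P))
z(M) = 3 (z(M) = 1 - 1*(-2) = 1 + 2 = 3)
(I(2, 2)²*z(-8) - 132)/87395 = (((½)*(2 + 2)/2)²*3 - 132)/87395 = (((½)*(½)*4)²*3 - 132)*(1/87395) = (1²*3 - 132)*(1/87395) = (1*3 - 132)*(1/87395) = (3 - 132)*(1/87395) = -129*1/87395 = -129/87395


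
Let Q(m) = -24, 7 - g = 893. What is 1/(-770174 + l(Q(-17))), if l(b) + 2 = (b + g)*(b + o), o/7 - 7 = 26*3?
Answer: -1/1289786 ≈ -7.7532e-7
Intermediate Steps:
g = -886 (g = 7 - 1*893 = 7 - 893 = -886)
o = 595 (o = 49 + 7*(26*3) = 49 + 7*78 = 49 + 546 = 595)
l(b) = -2 + (-886 + b)*(595 + b) (l(b) = -2 + (b - 886)*(b + 595) = -2 + (-886 + b)*(595 + b))
1/(-770174 + l(Q(-17))) = 1/(-770174 + (-527172 + (-24)**2 - 291*(-24))) = 1/(-770174 + (-527172 + 576 + 6984)) = 1/(-770174 - 519612) = 1/(-1289786) = -1/1289786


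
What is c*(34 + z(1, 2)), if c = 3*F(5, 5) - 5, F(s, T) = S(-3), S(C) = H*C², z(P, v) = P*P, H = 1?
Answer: 770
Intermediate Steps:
z(P, v) = P²
S(C) = C² (S(C) = 1*C² = C²)
F(s, T) = 9 (F(s, T) = (-3)² = 9)
c = 22 (c = 3*9 - 5 = 27 - 5 = 22)
c*(34 + z(1, 2)) = 22*(34 + 1²) = 22*(34 + 1) = 22*35 = 770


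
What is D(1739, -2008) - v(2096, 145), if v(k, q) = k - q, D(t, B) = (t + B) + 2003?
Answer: -217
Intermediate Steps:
D(t, B) = 2003 + B + t (D(t, B) = (B + t) + 2003 = 2003 + B + t)
D(1739, -2008) - v(2096, 145) = (2003 - 2008 + 1739) - (2096 - 1*145) = 1734 - (2096 - 145) = 1734 - 1*1951 = 1734 - 1951 = -217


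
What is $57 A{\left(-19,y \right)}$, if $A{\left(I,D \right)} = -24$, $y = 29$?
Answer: $-1368$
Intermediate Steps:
$57 A{\left(-19,y \right)} = 57 \left(-24\right) = -1368$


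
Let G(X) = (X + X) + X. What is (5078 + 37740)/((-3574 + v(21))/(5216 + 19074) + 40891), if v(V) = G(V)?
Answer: 1040049220/993238879 ≈ 1.0471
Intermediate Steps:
G(X) = 3*X (G(X) = 2*X + X = 3*X)
v(V) = 3*V
(5078 + 37740)/((-3574 + v(21))/(5216 + 19074) + 40891) = (5078 + 37740)/((-3574 + 3*21)/(5216 + 19074) + 40891) = 42818/((-3574 + 63)/24290 + 40891) = 42818/(-3511*1/24290 + 40891) = 42818/(-3511/24290 + 40891) = 42818/(993238879/24290) = 42818*(24290/993238879) = 1040049220/993238879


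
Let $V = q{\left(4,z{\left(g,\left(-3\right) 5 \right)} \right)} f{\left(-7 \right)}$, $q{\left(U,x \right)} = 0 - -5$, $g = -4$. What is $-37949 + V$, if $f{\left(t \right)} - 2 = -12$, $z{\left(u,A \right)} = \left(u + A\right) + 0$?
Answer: $-37999$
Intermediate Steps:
$z{\left(u,A \right)} = A + u$ ($z{\left(u,A \right)} = \left(A + u\right) + 0 = A + u$)
$f{\left(t \right)} = -10$ ($f{\left(t \right)} = 2 - 12 = -10$)
$q{\left(U,x \right)} = 5$ ($q{\left(U,x \right)} = 0 + 5 = 5$)
$V = -50$ ($V = 5 \left(-10\right) = -50$)
$-37949 + V = -37949 - 50 = -37999$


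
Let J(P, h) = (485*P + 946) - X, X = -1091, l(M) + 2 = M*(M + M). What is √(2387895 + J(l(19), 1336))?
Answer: 6*√76087 ≈ 1655.0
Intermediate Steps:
l(M) = -2 + 2*M² (l(M) = -2 + M*(M + M) = -2 + M*(2*M) = -2 + 2*M²)
J(P, h) = 2037 + 485*P (J(P, h) = (485*P + 946) - 1*(-1091) = (946 + 485*P) + 1091 = 2037 + 485*P)
√(2387895 + J(l(19), 1336)) = √(2387895 + (2037 + 485*(-2 + 2*19²))) = √(2387895 + (2037 + 485*(-2 + 2*361))) = √(2387895 + (2037 + 485*(-2 + 722))) = √(2387895 + (2037 + 485*720)) = √(2387895 + (2037 + 349200)) = √(2387895 + 351237) = √2739132 = 6*√76087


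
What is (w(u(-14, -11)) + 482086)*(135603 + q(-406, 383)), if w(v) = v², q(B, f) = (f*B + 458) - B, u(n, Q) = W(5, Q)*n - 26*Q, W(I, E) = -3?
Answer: -11222009770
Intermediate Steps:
u(n, Q) = -26*Q - 3*n (u(n, Q) = -3*n - 26*Q = -26*Q - 3*n)
q(B, f) = 458 - B + B*f (q(B, f) = (B*f + 458) - B = (458 + B*f) - B = 458 - B + B*f)
(w(u(-14, -11)) + 482086)*(135603 + q(-406, 383)) = ((-26*(-11) - 3*(-14))² + 482086)*(135603 + (458 - 1*(-406) - 406*383)) = ((286 + 42)² + 482086)*(135603 + (458 + 406 - 155498)) = (328² + 482086)*(135603 - 154634) = (107584 + 482086)*(-19031) = 589670*(-19031) = -11222009770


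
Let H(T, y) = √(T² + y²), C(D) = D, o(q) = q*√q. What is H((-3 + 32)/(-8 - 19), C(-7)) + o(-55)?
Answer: √36562/27 - 55*I*√55 ≈ 7.0819 - 407.89*I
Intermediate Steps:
o(q) = q^(3/2)
H((-3 + 32)/(-8 - 19), C(-7)) + o(-55) = √(((-3 + 32)/(-8 - 19))² + (-7)²) + (-55)^(3/2) = √((29/(-27))² + 49) - 55*I*√55 = √((29*(-1/27))² + 49) - 55*I*√55 = √((-29/27)² + 49) - 55*I*√55 = √(841/729 + 49) - 55*I*√55 = √(36562/729) - 55*I*√55 = √36562/27 - 55*I*√55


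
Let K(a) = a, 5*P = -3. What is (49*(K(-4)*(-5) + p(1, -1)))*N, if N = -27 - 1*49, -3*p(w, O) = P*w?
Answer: -376124/5 ≈ -75225.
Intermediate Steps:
P = -⅗ (P = (⅕)*(-3) = -⅗ ≈ -0.60000)
p(w, O) = w/5 (p(w, O) = -(-1)*w/5 = w/5)
N = -76 (N = -27 - 49 = -76)
(49*(K(-4)*(-5) + p(1, -1)))*N = (49*(-4*(-5) + (⅕)*1))*(-76) = (49*(20 + ⅕))*(-76) = (49*(101/5))*(-76) = (4949/5)*(-76) = -376124/5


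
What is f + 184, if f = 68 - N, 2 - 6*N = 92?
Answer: 267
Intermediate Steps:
N = -15 (N = 1/3 - 1/6*92 = 1/3 - 46/3 = -15)
f = 83 (f = 68 - 1*(-15) = 68 + 15 = 83)
f + 184 = 83 + 184 = 267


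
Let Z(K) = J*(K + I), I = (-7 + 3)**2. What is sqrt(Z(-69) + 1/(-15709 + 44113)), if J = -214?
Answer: sqrt(254182795341)/4734 ≈ 106.50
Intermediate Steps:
I = 16 (I = (-4)**2 = 16)
Z(K) = -3424 - 214*K (Z(K) = -214*(K + 16) = -214*(16 + K) = -3424 - 214*K)
sqrt(Z(-69) + 1/(-15709 + 44113)) = sqrt((-3424 - 214*(-69)) + 1/(-15709 + 44113)) = sqrt((-3424 + 14766) + 1/28404) = sqrt(11342 + 1/28404) = sqrt(322158169/28404) = sqrt(254182795341)/4734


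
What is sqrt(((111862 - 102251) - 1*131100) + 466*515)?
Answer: sqrt(118501) ≈ 344.24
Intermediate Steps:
sqrt(((111862 - 102251) - 1*131100) + 466*515) = sqrt((9611 - 131100) + 239990) = sqrt(-121489 + 239990) = sqrt(118501)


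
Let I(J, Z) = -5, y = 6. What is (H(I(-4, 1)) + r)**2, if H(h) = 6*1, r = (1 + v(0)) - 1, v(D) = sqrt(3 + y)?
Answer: 81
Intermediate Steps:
v(D) = 3 (v(D) = sqrt(3 + 6) = sqrt(9) = 3)
r = 3 (r = (1 + 3) - 1 = 4 - 1 = 3)
H(h) = 6
(H(I(-4, 1)) + r)**2 = (6 + 3)**2 = 9**2 = 81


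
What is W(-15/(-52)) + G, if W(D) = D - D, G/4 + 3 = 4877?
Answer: 19496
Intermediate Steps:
G = 19496 (G = -12 + 4*4877 = -12 + 19508 = 19496)
W(D) = 0
W(-15/(-52)) + G = 0 + 19496 = 19496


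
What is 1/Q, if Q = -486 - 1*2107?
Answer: -1/2593 ≈ -0.00038565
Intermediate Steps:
Q = -2593 (Q = -486 - 2107 = -2593)
1/Q = 1/(-2593) = -1/2593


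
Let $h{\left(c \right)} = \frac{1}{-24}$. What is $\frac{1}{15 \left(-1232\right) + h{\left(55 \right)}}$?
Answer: $- \frac{24}{443521} \approx -5.4112 \cdot 10^{-5}$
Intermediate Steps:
$h{\left(c \right)} = - \frac{1}{24}$
$\frac{1}{15 \left(-1232\right) + h{\left(55 \right)}} = \frac{1}{15 \left(-1232\right) - \frac{1}{24}} = \frac{1}{-18480 - \frac{1}{24}} = \frac{1}{- \frac{443521}{24}} = - \frac{24}{443521}$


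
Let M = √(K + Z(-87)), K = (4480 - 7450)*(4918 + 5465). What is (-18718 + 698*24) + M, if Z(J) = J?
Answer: -1966 + I*√30837597 ≈ -1966.0 + 5553.2*I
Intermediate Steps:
K = -30837510 (K = -2970*10383 = -30837510)
M = I*√30837597 (M = √(-30837510 - 87) = √(-30837597) = I*√30837597 ≈ 5553.2*I)
(-18718 + 698*24) + M = (-18718 + 698*24) + I*√30837597 = (-18718 + 16752) + I*√30837597 = -1966 + I*√30837597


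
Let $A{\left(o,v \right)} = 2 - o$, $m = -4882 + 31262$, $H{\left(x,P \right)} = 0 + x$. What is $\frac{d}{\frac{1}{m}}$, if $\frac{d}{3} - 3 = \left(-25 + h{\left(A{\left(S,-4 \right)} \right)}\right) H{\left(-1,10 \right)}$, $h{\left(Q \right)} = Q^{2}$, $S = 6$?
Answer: $949680$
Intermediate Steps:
$H{\left(x,P \right)} = x$
$m = 26380$
$d = 36$ ($d = 9 + 3 \left(-25 + \left(2 - 6\right)^{2}\right) \left(-1\right) = 9 + 3 \left(-25 + \left(-4\right)^{2}\right) \left(-1\right) = 9 + 3 \left(-25 + 16\right) \left(-1\right) = 9 + 3 \left(\left(-9\right) \left(-1\right)\right) = 9 + 3 \cdot 9 = 9 + 27 = 36$)
$\frac{d}{\frac{1}{m}} = \frac{36}{\frac{1}{26380}} = 36 \frac{1}{\frac{1}{26380}} = 36 \cdot 26380 = 949680$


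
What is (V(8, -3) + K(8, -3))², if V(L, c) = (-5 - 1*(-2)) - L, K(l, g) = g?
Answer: 196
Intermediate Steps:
V(L, c) = -3 - L (V(L, c) = (-5 + 2) - L = -3 - L)
(V(8, -3) + K(8, -3))² = ((-3 - 1*8) - 3)² = ((-3 - 8) - 3)² = (-11 - 3)² = (-14)² = 196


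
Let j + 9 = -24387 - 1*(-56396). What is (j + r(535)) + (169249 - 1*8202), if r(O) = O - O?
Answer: 193047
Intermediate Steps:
r(O) = 0
j = 32000 (j = -9 + (-24387 - 1*(-56396)) = -9 + (-24387 + 56396) = -9 + 32009 = 32000)
(j + r(535)) + (169249 - 1*8202) = (32000 + 0) + (169249 - 1*8202) = 32000 + (169249 - 8202) = 32000 + 161047 = 193047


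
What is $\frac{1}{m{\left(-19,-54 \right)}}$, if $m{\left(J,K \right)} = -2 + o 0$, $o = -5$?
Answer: $- \frac{1}{2} \approx -0.5$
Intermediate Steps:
$m{\left(J,K \right)} = -2$ ($m{\left(J,K \right)} = -2 - 0 = -2 + 0 = -2$)
$\frac{1}{m{\left(-19,-54 \right)}} = \frac{1}{-2} = - \frac{1}{2}$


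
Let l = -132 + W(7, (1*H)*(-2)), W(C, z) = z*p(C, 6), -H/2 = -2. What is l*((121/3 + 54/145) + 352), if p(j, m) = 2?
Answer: -25282396/435 ≈ -58120.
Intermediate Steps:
H = 4 (H = -2*(-2) = 4)
W(C, z) = 2*z (W(C, z) = z*2 = 2*z)
l = -148 (l = -132 + 2*((1*4)*(-2)) = -132 + 2*(4*(-2)) = -132 + 2*(-8) = -132 - 16 = -148)
l*((121/3 + 54/145) + 352) = -148*((121/3 + 54/145) + 352) = -148*(17707/435 + 352) = -148*170827/435 = -25282396/435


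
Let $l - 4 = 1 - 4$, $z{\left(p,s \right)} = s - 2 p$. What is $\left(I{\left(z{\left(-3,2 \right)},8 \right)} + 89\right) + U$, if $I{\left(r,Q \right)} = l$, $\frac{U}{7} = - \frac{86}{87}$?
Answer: $\frac{7228}{87} \approx 83.08$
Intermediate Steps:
$U = - \frac{602}{87}$ ($U = 7 \left(- \frac{86}{87}\right) = - \frac{602}{87} \approx -6.9195$)
$l = 1$ ($l = 4 + \left(1 - 4\right) = 4 - 3 = 1$)
$I{\left(r,Q \right)} = 1$
$\left(I{\left(z{\left(-3,2 \right)},8 \right)} + 89\right) + U = \left(1 + 89\right) - \frac{602}{87} = 90 - \frac{602}{87} = \frac{7228}{87}$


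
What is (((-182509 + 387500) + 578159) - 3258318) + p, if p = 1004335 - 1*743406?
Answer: -2214239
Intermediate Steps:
p = 260929 (p = 1004335 - 743406 = 260929)
(((-182509 + 387500) + 578159) - 3258318) + p = (((-182509 + 387500) + 578159) - 3258318) + 260929 = ((204991 + 578159) - 3258318) + 260929 = (783150 - 3258318) + 260929 = -2475168 + 260929 = -2214239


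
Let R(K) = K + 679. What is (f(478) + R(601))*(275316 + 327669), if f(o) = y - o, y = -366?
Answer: 262901460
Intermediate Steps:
R(K) = 679 + K
f(o) = -366 - o
(f(478) + R(601))*(275316 + 327669) = ((-366 - 1*478) + (679 + 601))*(275316 + 327669) = ((-366 - 478) + 1280)*602985 = (-844 + 1280)*602985 = 436*602985 = 262901460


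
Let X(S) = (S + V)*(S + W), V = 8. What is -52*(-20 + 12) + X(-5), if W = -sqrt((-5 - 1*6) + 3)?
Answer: 401 - 6*I*sqrt(2) ≈ 401.0 - 8.4853*I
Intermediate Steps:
W = -2*I*sqrt(2) (W = -sqrt((-5 - 6) + 3) = -sqrt(-11 + 3) = -sqrt(-8) = -2*I*sqrt(2) ≈ -2.8284*I)
X(S) = (8 + S)*(S - 2*I*sqrt(2)) (X(S) = (S + 8)*(S - 2*I*sqrt(2)) = (8 + S)*(S - 2*I*sqrt(2)))
-52*(-20 + 12) + X(-5) = -52*(-20 + 12) + ((-5)**2 + 8*(-5) - 16*I*sqrt(2) - 2*I*(-5)*sqrt(2)) = -52*(-8) + (25 - 40 - 16*I*sqrt(2) + 10*I*sqrt(2)) = 416 + (-15 - 6*I*sqrt(2)) = 401 - 6*I*sqrt(2)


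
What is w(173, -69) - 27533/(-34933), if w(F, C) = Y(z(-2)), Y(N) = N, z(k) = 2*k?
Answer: -112199/34933 ≈ -3.2118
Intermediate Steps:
w(F, C) = -4 (w(F, C) = 2*(-2) = -4)
w(173, -69) - 27533/(-34933) = -4 - 27533/(-34933) = -4 - 27533*(-1/34933) = -4 + 27533/34933 = -112199/34933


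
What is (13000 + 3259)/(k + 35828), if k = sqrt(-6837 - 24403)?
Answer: 145631863/320919206 - 16259*I*sqrt(7810)/641838412 ≈ 0.4538 - 0.0022387*I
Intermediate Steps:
k = 2*I*sqrt(7810) (k = sqrt(-31240) = 2*I*sqrt(7810) ≈ 176.75*I)
(13000 + 3259)/(k + 35828) = (13000 + 3259)/(2*I*sqrt(7810) + 35828) = 16259/(35828 + 2*I*sqrt(7810))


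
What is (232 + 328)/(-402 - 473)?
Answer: -16/25 ≈ -0.64000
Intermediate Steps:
(232 + 328)/(-402 - 473) = 560/(-875) = 560*(-1/875) = -16/25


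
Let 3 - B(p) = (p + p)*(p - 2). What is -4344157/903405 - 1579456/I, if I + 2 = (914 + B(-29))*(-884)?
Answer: -2405063303797/351786810405 ≈ -6.8367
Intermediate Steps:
B(p) = 3 - 2*p*(-2 + p) (B(p) = 3 - (p + p)*(p - 2) = 3 - 2*p*(-2 + p))
I = 778802 (I = -2 + (914 + (3 - 2*(-29)² + 4*(-29)))*(-884) = -2 + (914 + (3 - 2*841 - 116))*(-884) = -2 + (914 + (3 - 1682 - 116))*(-884) = -2 + (914 - 1795)*(-884) = -2 - 881*(-884) = -2 + 778804 = 778802)
-4344157/903405 - 1579456/I = -4344157/903405 - 1579456/778802 = -4344157*1/903405 - 1579456*1/778802 = -4344157/903405 - 789728/389401 = -2405063303797/351786810405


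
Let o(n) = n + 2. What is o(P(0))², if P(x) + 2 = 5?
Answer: 25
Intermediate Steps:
P(x) = 3 (P(x) = -2 + 5 = 3)
o(n) = 2 + n
o(P(0))² = (2 + 3)² = 5² = 25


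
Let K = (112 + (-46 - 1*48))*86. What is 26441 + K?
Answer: 27989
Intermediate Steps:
K = 1548 (K = (112 + (-46 - 48))*86 = (112 - 94)*86 = 18*86 = 1548)
26441 + K = 26441 + 1548 = 27989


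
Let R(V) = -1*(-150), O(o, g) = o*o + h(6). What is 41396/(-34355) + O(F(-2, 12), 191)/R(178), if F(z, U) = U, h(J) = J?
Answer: -7041/34355 ≈ -0.20495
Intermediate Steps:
O(o, g) = 6 + o² (O(o, g) = o*o + 6 = o² + 6 = 6 + o²)
R(V) = 150
41396/(-34355) + O(F(-2, 12), 191)/R(178) = 41396/(-34355) + (6 + 12²)/150 = 41396*(-1/34355) + (6 + 144)*(1/150) = -41396/34355 + 150*(1/150) = -41396/34355 + 1 = -7041/34355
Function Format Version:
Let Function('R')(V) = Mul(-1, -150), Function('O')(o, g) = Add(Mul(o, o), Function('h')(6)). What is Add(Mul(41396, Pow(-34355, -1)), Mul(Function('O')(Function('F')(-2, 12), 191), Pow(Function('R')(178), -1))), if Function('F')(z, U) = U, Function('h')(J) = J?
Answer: Rational(-7041, 34355) ≈ -0.20495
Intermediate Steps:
Function('O')(o, g) = Add(6, Pow(o, 2)) (Function('O')(o, g) = Add(Mul(o, o), 6) = Add(Pow(o, 2), 6) = Add(6, Pow(o, 2)))
Function('R')(V) = 150
Add(Mul(41396, Pow(-34355, -1)), Mul(Function('O')(Function('F')(-2, 12), 191), Pow(Function('R')(178), -1))) = Add(Mul(41396, Pow(-34355, -1)), Mul(Add(6, Pow(12, 2)), Pow(150, -1))) = Add(Mul(41396, Rational(-1, 34355)), Mul(Add(6, 144), Rational(1, 150))) = Add(Rational(-41396, 34355), Mul(150, Rational(1, 150))) = Add(Rational(-41396, 34355), 1) = Rational(-7041, 34355)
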